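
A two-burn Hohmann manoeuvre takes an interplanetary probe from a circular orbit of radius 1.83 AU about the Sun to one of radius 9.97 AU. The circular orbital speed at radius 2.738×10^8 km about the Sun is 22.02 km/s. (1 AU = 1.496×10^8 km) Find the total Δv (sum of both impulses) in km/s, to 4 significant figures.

Δv = 10.79 km/s

From the circular-orbit relation v² = μ/r at r = 2.738×10^8 km: μ = v²r = (22.02)² × 2.738×10^8 = 1.32760×10^11 km³/s².
In km: r₁ = 1.83 × 1.496×10^8 = 2.73768×10^8 km; r₂ = 9.97 × 1.496×10^8 = 1.491512×10^9 km.
The Hohmann ellipse has a_t = (r₁ + r₂)/2 = 8.8264×10^8 km.
Circular speed at r₁: v₁ = √(μ/r₁) = √(1.32760×10^11/2.73768×10^8) = 22.021 km/s.
On the transfer ellipse at r₁, vis-viva gives v_p = √[μ(2/r₁ − 1/a_t)] = 28.626 km/s.
First burn Δv₁ = |v_p − v₁| = 6.6050 km/s.
Circular speed at r₂: v₂ = √(μ/r₂) = 9.43454 km/s.
Transfer-orbit speed at r₂: v_a = √[μ(2/r₂ − 1/a_t)] = 5.25436 km/s.
Second burn Δv₂ = |v₂ − v_a| = 4.1802 km/s.
Total Δv = Δv₁ + Δv₂ = 10.79 km/s.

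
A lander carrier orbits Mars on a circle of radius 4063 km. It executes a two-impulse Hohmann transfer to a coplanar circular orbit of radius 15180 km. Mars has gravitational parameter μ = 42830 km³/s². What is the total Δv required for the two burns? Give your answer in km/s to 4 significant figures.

Δv = 1.420 km/s

The Hohmann ellipse has a_t = (r₁ + r₂)/2 = 9621.5 km.
Circular speed at r₁: v₁ = √(μ/r₁) = √(42830/4063) = 3.2468 km/s.
Transfer-orbit speed at r₁ (v² = μ(2/r − 1/a)): v_p = √[μ(2/r₁ − 1/a_t)] = 4.0782 km/s.
First burn Δv₁ = |v_p − v₁| = 0.8314 km/s.
Circular speed at r₂: v₂ = √(μ/r₂) = 1.6797 km/s.
Transfer-orbit speed at r₂: v_a = √[μ(2/r₂ − 1/a_t)] = 1.0915 km/s.
Second burn Δv₂ = |v₂ − v_a| = 0.5882 km/s.
Δv = Δv₁ + Δv₂ = 0.8314 + 0.5882 = 1.420 km/s.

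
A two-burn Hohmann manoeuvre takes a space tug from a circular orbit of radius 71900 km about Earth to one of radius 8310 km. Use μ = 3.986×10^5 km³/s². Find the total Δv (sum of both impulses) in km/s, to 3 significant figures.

Transfer-ellipse semi-major axis a_t = (r₁ + r₂)/2 = (71900 + 8310)/2 = 40105 km.
Circular speed at r₁: v₁ = √(μ/r₁) = √(3.986×10^5/71900) = 2.3545299 km/s.
Transfer-orbit speed at r₁ (vis-viva): v_a = √[μ(2/r₁ − 1/a_t)] = 1.0717795 km/s.
First burn Δv₁ = |v_a − v₁| = 1.2828 km/s.
At r₂, v₂ = √(μ/r₂) = 6.9258 km/s.
Transfer-orbit speed at r₂: v_p = √[μ(2/r₂ − 1/a_t)] = 9.2733 km/s.
Second burn Δv₂ = |v₂ − v_p| = 2.3475 km/s.
Total Δv = Δv₁ + Δv₂ = 3.630 km/s.

Δv = 3.63 km/s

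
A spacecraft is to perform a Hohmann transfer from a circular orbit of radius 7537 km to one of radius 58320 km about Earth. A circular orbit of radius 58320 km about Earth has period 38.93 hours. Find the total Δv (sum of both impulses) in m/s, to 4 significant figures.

From Kepler's third law T² = 4π²r³/μ at r = 58320 km, T = 38.93 hours = 38.93 × 3600 s = 1.40148×10^5 s: μ = 4π²r³/T² = 3.98693×10^5 km³/s².
Semi-major axis of the transfer orbit: a_t = (7537 + 58320)/2 = 32928.5 km.
At r₁ the circular-orbit speed is v₁ = √(μ/r₁) = 7.273 km/s.
Transfer-orbit speed at r₁ (vis-viva): v_p = √[μ(2/r₁ − 1/a_t)] = 9.679 km/s.
First burn Δv₁ = |v_p − v₁| = 2.406 km/s.
At r₂, v₂ = √(μ/r₂) = 2.615 km/s.
Transfer-orbit speed at r₂: v_a = √[μ(2/r₂ − 1/a_t)] = 1.251 km/s.
Second burn Δv₂ = |v₂ − v_a| = 1.364 km/s.
Total Δv = Δv₁ + Δv₂ = 3.770 km/s.

Δv = 3770 m/s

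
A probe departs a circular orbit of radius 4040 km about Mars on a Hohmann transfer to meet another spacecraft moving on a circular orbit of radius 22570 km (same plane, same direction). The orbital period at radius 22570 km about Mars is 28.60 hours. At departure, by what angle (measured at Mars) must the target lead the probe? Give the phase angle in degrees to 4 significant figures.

From Kepler's third law T² = 4π²r³/μ at r = 22570 km, T = 28.60 hours = 28.60 × 3600 s = 1.0296×10^5 s: μ = 4π²r³/T² = 42817.1 km³/s².
The Hohmann ellipse has a_t = (r₁ + r₂)/2 = 13305 km.
The half-period of the transfer ellipse is t = π√(a_t³/μ) = 23300 s.
The target's mean motion on its circular orbit is ω₂ = √(μ/r₂³) = 6.103×10^-5 rad/s.
Angle swept by the target during transfer: ω₂·t = 1.422 rad = 81.47°.
The probe traverses 180° on the transfer ellipse, so the target must lead by 180° − 81.47° = 98.53°.

φ = 98.53°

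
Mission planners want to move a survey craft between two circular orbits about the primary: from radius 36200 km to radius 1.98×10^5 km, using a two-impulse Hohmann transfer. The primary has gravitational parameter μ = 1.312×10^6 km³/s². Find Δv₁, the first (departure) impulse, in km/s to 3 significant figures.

Δv₁ = 1.81 km/s

Semi-major axis of the transfer orbit: a_t = (36200 + 1.980×10^5)/2 = 1.171×10^5 km.
On the circular orbit at r = 36200 km, v_c = √(μ/r) = 6.020 km/s.
Transfer-orbit speed at the same r (vis-viva, a = a_t): v_t = √[μ(2/r − 1/a_t)] = 7.828 km/s.
Δv₁ = |v_t − v_c| = |7.828 − 6.020| = 1.808 km/s.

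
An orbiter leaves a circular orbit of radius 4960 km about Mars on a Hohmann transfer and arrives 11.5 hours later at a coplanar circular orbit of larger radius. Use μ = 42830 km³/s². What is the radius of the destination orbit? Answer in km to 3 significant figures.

r₂ = 34100 km

Transfer time t = 11.5 hours = 41400 s, and t = π√(a_t³/μ).
So a_t = (μ t²/π²)^(1/3) = (42830 × (41400)² / π²)^(1/3) = 19520 km.
Since a_t = (r₁ + r₂)/2, r₂ = 2a_t − r₁ = 2×19520 − 4960 = 34080 km.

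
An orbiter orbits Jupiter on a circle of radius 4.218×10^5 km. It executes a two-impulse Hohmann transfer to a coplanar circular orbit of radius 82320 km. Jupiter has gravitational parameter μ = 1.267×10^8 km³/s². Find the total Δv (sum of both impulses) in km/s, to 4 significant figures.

Semi-major axis of the transfer orbit: a_t = (4.218×10^5 + 82320)/2 = 2.5206×10^5 km.
Circular speed at r₁: v₁ = √(μ/r₁) = √(1.267×10^8/4.218×10^5) = 17.3315 km/s.
Transfer-orbit speed at r₁ (vis-viva): v_a = √[μ(2/r₁ − 1/a_t)] = 9.90457 km/s.
First burn Δv₁ = |v_a − v₁| = 7.427 km/s.
At r₂, v₂ = √(μ/r₂) = 39.23 km/s.
Transfer-orbit speed at r₂: v_p = √[μ(2/r₂ − 1/a_t)] = 50.75 km/s.
Second burn Δv₂ = |v₂ − v_p| = 11.52 km/s.
Δv = Δv₁ + Δv₂ = 7.427 + 11.52 = 18.95 km/s.

Δv = 18.95 km/s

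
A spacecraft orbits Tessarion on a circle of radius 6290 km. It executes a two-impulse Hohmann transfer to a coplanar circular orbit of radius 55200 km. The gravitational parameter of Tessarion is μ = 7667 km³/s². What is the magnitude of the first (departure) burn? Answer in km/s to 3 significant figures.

Δv₁ = 0.375 km/s

The Hohmann ellipse has a_t = (r₁ + r₂)/2 = 30745 km.
On the circular orbit at r = 6290 km, v_c = √(μ/r) = 1.1040 km/s.
Transfer-orbit speed at the same r (vis-viva, a = a_t): v_t = √[μ(2/r − 1/a_t)] = 1.4793 km/s.
Δv₁ = |v_t − v_c| = |1.4793 − 1.1040| = 0.3753 km/s.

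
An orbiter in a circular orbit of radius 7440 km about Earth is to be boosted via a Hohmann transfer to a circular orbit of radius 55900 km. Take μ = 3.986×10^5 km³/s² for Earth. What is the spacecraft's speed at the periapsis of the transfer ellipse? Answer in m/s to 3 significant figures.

The Hohmann ellipse has a_t = (r₁ + r₂)/2 = 31670 km.
At periapsis, r = 7440 km.
Applying v² = μ(2/r − 1/a_t): v = 9.724 km/s.

v = 9720 m/s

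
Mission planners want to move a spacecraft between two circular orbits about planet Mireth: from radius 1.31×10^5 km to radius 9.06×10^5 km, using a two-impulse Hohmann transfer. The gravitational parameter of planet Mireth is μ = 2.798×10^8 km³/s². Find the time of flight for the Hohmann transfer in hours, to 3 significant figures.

Semi-major axis of the transfer orbit: a_t = (1.310×10^5 + 9.060×10^5)/2 = 5.185×10^5 km.
Half the transfer-orbit period gives t = π√(a_t³/μ) = 70120 s.
Converting: 70120 s ÷ 3600 s/hour = 19.5 hours.

t = 19.5 hours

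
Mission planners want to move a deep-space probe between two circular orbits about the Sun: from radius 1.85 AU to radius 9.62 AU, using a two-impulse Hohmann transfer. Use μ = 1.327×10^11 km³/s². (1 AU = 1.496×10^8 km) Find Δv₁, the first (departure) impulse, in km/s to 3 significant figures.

In km: r₁ = 1.85 × 1.496×10^8 = 2.7676×10^8 km; r₂ = 9.62 × 1.496×10^8 = 1.439152×10^9 km.
Transfer-ellipse semi-major axis a_t = (r₁ + r₂)/2 = (2.7676×10^8 + 1.439152×10^9)/2 = 8.57956×10^8 km.
On the circular orbit at r = 2.7676×10^8 km, v_c = √(μ/r) = 21.897 km/s.
Vis-viva on the transfer ellipse at r = 2.7676×10^8 km gives v_t = √[μ(2/r − 1/a_t)] = 28.360 km/s.
Δv₁ = |v_t − v_c| = |28.360 − 21.897| = 6.463 km/s.

Δv₁ = 6.46 km/s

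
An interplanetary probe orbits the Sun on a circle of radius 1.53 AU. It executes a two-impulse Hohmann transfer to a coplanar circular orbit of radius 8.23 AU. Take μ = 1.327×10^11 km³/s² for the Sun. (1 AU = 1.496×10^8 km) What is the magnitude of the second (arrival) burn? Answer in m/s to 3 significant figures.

Δv₂ = 4570 m/s

In km: r₁ = 1.53 × 1.496×10^8 = 2.28888×10^8 km; r₂ = 8.23 × 1.496×10^8 = 1.231208×10^9 km.
Transfer-ellipse semi-major axis a_t = (r₁ + r₂)/2 = (2.28888×10^8 + 1.231208×10^9)/2 = 7.30048×10^8 km.
On the circular orbit at r = 1.231208×10^9 km, v_c = √(μ/r) = 10.382 km/s.
Transfer-orbit speed at the same r (vis-viva, a = a_t): v_t = √[μ(2/r − 1/a_t)] = 5.8131 km/s.
Δv₂ = |v_t − v_c| = |5.8131 − 10.382| = 4.569 km/s.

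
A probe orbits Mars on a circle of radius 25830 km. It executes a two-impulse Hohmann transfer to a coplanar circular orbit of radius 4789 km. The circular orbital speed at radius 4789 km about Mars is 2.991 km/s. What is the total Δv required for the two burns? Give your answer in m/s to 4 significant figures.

Δv = 1462 m/s

From the circular-orbit relation v² = μ/r at r = 4789 km: μ = v²r = (2.991)² × 4789 = 42842.8 km³/s².
Transfer-ellipse semi-major axis a_t = (r₁ + r₂)/2 = (25830 + 4789)/2 = 15309.5 km.
Circular speed at r₁: v₁ = √(μ/r₁) = √(42842.8/25830) = 1.2879 km/s.
On the transfer ellipse at r₁, vis-viva equation gives v_a = √[μ(2/r₁ − 1/a_t)] = 0.72031 km/s.
First burn Δv₁ = |v_a − v₁| = 0.5676 km/s.
Circular speed at r₂: v₂ = √(μ/r₂) = 2.9910 km/s.
Transfer-orbit speed at r₂: v_p = √[μ(2/r₂ − 1/a_t)] = 3.8851 km/s.
Second burn Δv₂ = |v₂ − v_p| = 0.8941 km/s.
Δv = Δv₁ + Δv₂ = 0.5676 + 0.8941 = 1.462 km/s.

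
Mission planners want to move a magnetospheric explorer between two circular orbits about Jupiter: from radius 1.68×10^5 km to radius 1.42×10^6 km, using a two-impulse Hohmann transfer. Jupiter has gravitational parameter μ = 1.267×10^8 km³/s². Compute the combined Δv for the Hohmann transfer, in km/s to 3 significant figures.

Δv = 14.4 km/s

Semi-major axis of the transfer orbit: a_t = (1.680×10^5 + 1.420×10^6)/2 = 7.940×10^5 km.
Circular speed at r₁: v₁ = √(μ/r₁) = √(1.267×10^8/1.680×10^5) = 27.462 km/s.
On the transfer ellipse at r₁, vis-viva gives v_p = √[μ(2/r₁ − 1/a_t)] = 36.725 km/s.
First burn Δv₁ = |v_p − v₁| = 9.263 km/s.
At r₂, v₂ = √(μ/r₂) = 9.446 km/s.
Transfer-orbit speed at r₂: v_a = √[μ(2/r₂ − 1/a_t)] = 4.345 km/s.
Second burn Δv₂ = |v₂ − v_a| = 5.101 km/s.
Total Δv = Δv₁ + Δv₂ = 14.36 km/s.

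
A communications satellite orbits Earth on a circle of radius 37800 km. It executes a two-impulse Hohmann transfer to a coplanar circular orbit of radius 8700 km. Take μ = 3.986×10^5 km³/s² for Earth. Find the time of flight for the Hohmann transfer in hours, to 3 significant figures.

t = 4.90 hours

The Hohmann ellipse has a_t = (r₁ + r₂)/2 = 23250 km.
Transfer time t = π√(a_t³/μ) = π√((23250)³ / 3.986×10^5) = 17640 s.
Converting: 17640 s ÷ 3600 s/hour = 4.90 hours.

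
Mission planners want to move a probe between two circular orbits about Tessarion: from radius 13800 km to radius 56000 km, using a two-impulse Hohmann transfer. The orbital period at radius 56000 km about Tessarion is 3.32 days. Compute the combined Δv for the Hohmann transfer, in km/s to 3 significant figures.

Δv = 1.11 km/s

From Kepler's third law T² = 4π²r³/μ at r = 56000 km, T = 3.32 days = 3.32 × 86400 s = 2.86848×10^5 s: μ = 4π²r³/T² = 84259.7 km³/s².
Semi-major axis of the transfer orbit: a_t = (13800 + 56000)/2 = 34900 km.
Circular speed at r₁: v₁ = √(μ/r₁) = √(84259.7/13800) = 2.4710 km/s.
On the transfer ellipse at r₁, vis-viva gives v_p = √[μ(2/r₁ − 1/a_t)] = 3.1301 km/s.
First burn Δv₁ = |v_p − v₁| = 0.6591 km/s.
At r₂, v₂ = √(μ/r₂) = 1.2266 km/s.
Transfer-orbit speed at r₂: v_a = √[μ(2/r₂ − 1/a_t)] = 0.77133 km/s.
Second burn Δv₂ = |v₂ − v_a| = 0.4553 km/s.
Δv = Δv₁ + Δv₂ = 0.6591 + 0.4553 = 1.114 km/s.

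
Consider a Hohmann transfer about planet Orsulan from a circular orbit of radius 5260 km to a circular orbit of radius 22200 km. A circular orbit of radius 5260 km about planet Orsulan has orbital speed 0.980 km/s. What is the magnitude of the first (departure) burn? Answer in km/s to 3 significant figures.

From the circular-orbit relation v² = μ/r at r = 5260 km: μ = v²r = (0.980)² × 5260 = 5051.70 km³/s².
The Hohmann ellipse has a_t = (r₁ + r₂)/2 = 13730 km.
Circular speed at r = 5260 km: v_c = √(μ/r) = 0.98000 km/s.
Vis-viva on the transfer ellipse at r = 5260 km gives v_t = √[μ(2/r − 1/a_t)] = 1.2461 km/s.
Δv₁ = |v_t − v_c| = |1.2461 − 0.98000| = 0.2661 km/s.

Δv₁ = 0.266 km/s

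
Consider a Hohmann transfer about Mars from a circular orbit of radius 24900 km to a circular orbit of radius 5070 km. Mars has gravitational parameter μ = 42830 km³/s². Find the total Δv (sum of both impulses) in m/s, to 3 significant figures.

Δv = 1390 m/s

Semi-major axis of the transfer orbit: a_t = (24900 + 5070)/2 = 14985 km.
At r₁ the circular-orbit speed is v₁ = √(μ/r₁) = 1.3115 km/s.
Transfer-orbit speed at r₁ (vis-viva equation): v_a = √[μ(2/r₁ − 1/a_t)] = 0.76287 km/s.
First burn Δv₁ = |v_a − v₁| = 0.5486 km/s.
At r₂, v₂ = √(μ/r₂) = 2.9065 km/s.
Transfer-orbit speed at r₂: v_p = √[μ(2/r₂ − 1/a_t)] = 3.7466 km/s.
Second burn Δv₂ = |v₂ − v_p| = 0.8401 km/s.
Δv = Δv₁ + Δv₂ = 0.5486 + 0.8401 = 1.389 km/s.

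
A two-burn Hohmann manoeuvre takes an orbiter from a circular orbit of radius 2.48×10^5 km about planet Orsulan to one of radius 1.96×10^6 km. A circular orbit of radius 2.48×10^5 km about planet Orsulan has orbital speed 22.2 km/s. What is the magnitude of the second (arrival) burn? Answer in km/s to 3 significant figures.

From the circular-orbit relation v² = μ/r at r = 2.48×10^5 km: μ = v²r = (22.2)² × 2.48×10^5 = 1.22224×10^8 km³/s².
The Hohmann ellipse has a_t = (r₁ + r₂)/2 = 1.104×10^6 km.
Circular speed at r = 1.960×10^6 km: v_c = √(μ/r) = 7.897 km/s.
Transfer-orbit speed at the same r (vis-viva, a = a_t): v_t = √[μ(2/r − 1/a_t)] = 3.743 km/s.
Δv₂ = |v_t − v_c| = |3.743 − 7.897| = 4.154 km/s.

Δv₂ = 4.15 km/s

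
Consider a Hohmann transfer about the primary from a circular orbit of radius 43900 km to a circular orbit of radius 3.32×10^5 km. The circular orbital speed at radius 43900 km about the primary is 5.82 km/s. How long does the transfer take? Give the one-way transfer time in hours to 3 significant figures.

From the circular-orbit relation v² = μ/r at r = 43900 km: μ = v²r = (5.82)² × 43900 = 1.48700×10^6 km³/s².
Semi-major axis of the transfer orbit: a_t = (43900 + 3.320×10^5)/2 = 1.8795×10^5 km.
Transfer time t = π√(a_t³/μ) = π√((1.8795×10^5)³ / 1.48700×10^6) = 2.099×10^5 s.
Converting: 2.099×10^5 s ÷ 3600 s/hour = 58.3 hours.

t = 58.3 hours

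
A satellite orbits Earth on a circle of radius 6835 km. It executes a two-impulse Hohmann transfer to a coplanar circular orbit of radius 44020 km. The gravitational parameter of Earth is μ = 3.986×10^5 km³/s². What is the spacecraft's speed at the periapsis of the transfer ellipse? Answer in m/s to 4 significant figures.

Semi-major axis of the transfer orbit: a_t = (6835 + 44020)/2 = 25427.5 km.
At periapsis, r = 6835 km.
Applying v² = μ(2/r − 1/a_t): v = 10.05 km/s.

v = 10050 m/s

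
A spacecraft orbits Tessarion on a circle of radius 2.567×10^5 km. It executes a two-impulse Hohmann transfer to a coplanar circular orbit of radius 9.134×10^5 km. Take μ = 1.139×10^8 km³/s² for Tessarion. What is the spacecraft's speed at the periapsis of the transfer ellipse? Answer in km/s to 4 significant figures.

v = 26.32 km/s

Transfer-ellipse semi-major axis a_t = (r₁ + r₂)/2 = (2.567×10^5 + 9.134×10^5)/2 = 5.8505×10^5 km.
At periapsis, r = 2.567×10^5 km.
Applying v² = μ(2/r − 1/a_t): v = 26.32 km/s.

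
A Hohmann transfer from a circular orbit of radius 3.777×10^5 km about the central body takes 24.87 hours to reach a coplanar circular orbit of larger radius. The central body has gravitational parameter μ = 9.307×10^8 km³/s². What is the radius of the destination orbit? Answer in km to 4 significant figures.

r₂ = 1.444×10^6 km

Transfer time t = 24.87 hours = 89532 s, and t = π√(a_t³/μ).
So a_t = (μ t²/π²)^(1/3) = (9.307×10^8 × (89532)² / π²)^(1/3) = 9.1094×10^5 km.
Since a_t = (r₁ + r₂)/2, r₂ = 2a_t − r₁ = 2×9.1094×10^5 − 3.777×10^5 = 1.44418×10^6 km.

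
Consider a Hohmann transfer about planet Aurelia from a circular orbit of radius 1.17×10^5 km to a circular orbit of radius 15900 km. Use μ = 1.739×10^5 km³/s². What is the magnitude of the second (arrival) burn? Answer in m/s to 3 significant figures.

Δv₂ = 1080 m/s

Semi-major axis of the transfer orbit: a_t = (1.170×10^5 + 15900)/2 = 66450 km.
Circular speed at r = 15900 km: v_c = √(μ/r) = 3.307 km/s.
Transfer-orbit speed at the same r (vis-viva, a = a_t): v_t = √[μ(2/r − 1/a_t)] = 4.388 km/s.
Δv₂ = |v_t − v_c| = |4.388 − 3.307| = 1.081 km/s.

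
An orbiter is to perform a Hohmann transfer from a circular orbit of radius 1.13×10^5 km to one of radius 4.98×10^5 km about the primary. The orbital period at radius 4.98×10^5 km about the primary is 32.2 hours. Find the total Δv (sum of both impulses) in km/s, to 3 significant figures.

From Kepler's third law T² = 4π²r³/μ at r = 4.98×10^5 km, T = 32.2 hours = 32.2 × 3600 s = 1.1592×10^5 s: μ = 4π²r³/T² = 3.62853×10^8 km³/s².
The Hohmann ellipse has a_t = (r₁ + r₂)/2 = 3.055×10^5 km.
At r₁ the circular-orbit speed is v₁ = √(μ/r₁) = 56.67 km/s.
Transfer-orbit speed at r₁ (vis-viva): v_p = √[μ(2/r₁ − 1/a_t)] = 72.35 km/s.
First burn Δv₁ = |v_p − v₁| = 15.68 km/s.
Circular speed at r₂: v₂ = √(μ/r₂) = 26.993 km/s.
Transfer-orbit speed at r₂: v_a = √[μ(2/r₂ − 1/a_t)] = 16.417 km/s.
Second burn Δv₂ = |v₂ − v_a| = 10.58 km/s.
Δv = Δv₁ + Δv₂ = 15.68 + 10.58 = 26.26 km/s.

Δv = 26.3 km/s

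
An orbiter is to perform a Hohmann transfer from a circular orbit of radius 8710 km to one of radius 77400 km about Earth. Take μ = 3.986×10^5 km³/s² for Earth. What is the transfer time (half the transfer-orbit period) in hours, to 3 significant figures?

The Hohmann ellipse has a_t = (r₁ + r₂)/2 = 43055 km.
By Kepler's third law the transfer-orbit period is T = 2π√(a_t³/μ), so t = T/2 = 44450 s.
Converting: 44450 s ÷ 3600 s/hour = 12.3 hours.

t = 12.3 hours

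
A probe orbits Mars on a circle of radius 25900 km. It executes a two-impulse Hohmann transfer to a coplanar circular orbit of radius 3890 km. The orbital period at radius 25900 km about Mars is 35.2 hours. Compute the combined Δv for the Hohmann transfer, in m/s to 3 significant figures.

From Kepler's third law T² = 4π²r³/μ at r = 25900 km, T = 35.2 hours = 35.2 × 3600 s = 1.2672×10^5 s: μ = 4π²r³/T² = 42713.8 km³/s².
Semi-major axis of the transfer orbit: a_t = (25900 + 3890)/2 = 14895 km.
Circular speed at r₁: v₁ = √(μ/r₁) = √(42713.8/25900) = 1.2842 km/s.
On the transfer ellipse at r₁, v² = μ(2/r − 1/a) gives v_a = √[μ(2/r₁ − 1/a_t)] = 0.65628 km/s.
First burn Δv₁ = |v_a − v₁| = 0.6279 km/s.
At r₂, v₂ = √(μ/r₂) = 3.314 km/s.
Transfer-orbit speed at r₂: v_p = √[μ(2/r₂ − 1/a_t)] = 4.370 km/s.
Second burn Δv₂ = |v₂ − v_p| = 1.056 km/s.
Δv = Δv₁ + Δv₂ = 0.6279 + 1.056 = 1.684 km/s.

Δv = 1680 m/s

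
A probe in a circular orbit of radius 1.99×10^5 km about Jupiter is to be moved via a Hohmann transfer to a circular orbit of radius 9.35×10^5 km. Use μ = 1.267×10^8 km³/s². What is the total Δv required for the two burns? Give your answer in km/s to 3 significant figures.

Transfer-ellipse semi-major axis a_t = (r₁ + r₂)/2 = (1.990×10^5 + 9.350×10^5)/2 = 5.670×10^5 km.
At r₁ the circular-orbit speed is v₁ = √(μ/r₁) = 25.23 km/s.
On the transfer ellipse at r₁, vis-viva equation gives v_p = √[μ(2/r₁ − 1/a_t)] = 32.40 km/s.
First burn Δv₁ = |v_p − v₁| = 7.170 km/s.
Circular speed at r₂: v₂ = √(μ/r₂) = 11.64 km/s.
Transfer-orbit speed at r₂: v_a = √[μ(2/r₂ − 1/a_t)] = 6.896 km/s.
Second burn Δv₂ = |v₂ − v_a| = 4.744 km/s.
Δv = Δv₁ + Δv₂ = 7.170 + 4.744 = 11.91 km/s.

Δv = 11.9 km/s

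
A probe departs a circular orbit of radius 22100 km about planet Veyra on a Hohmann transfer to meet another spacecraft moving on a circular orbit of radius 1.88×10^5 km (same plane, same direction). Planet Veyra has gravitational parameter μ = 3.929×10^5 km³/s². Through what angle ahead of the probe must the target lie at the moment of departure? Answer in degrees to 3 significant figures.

Transfer-ellipse semi-major axis a_t = (r₁ + r₂)/2 = (22100 + 1.880×10^5)/2 = 1.0505×10^5 km.
Transfer time t = π√(a_t³/μ) = 1.7065×10^5 s.
Target angular speed ω₂ = √(μ/r₂³) = 7.6896×10^-6 rad/s.
Angle swept by the target during transfer: ω₂·t = 1.3122 rad = 75.18°.
Arrival is 180° from departure on the ellipse, so φ = 180° − 75.18° = 105°.

φ = 105°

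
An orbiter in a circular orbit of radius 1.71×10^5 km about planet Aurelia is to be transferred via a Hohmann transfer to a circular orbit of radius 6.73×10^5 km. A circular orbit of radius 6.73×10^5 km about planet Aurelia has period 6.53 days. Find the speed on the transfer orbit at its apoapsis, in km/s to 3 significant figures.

From Kepler's third law T² = 4π²r³/μ at r = 6.73×10^5 km, T = 6.53 days = 6.53 × 86400 s = 5.64192×10^5 s: μ = 4π²r³/T² = 3.78052×10^7 km³/s².
The Hohmann ellipse has a_t = (r₁ + r₂)/2 = 4.220×10^5 km.
The apoapsis of the transfer ellipse is at r = 6.730×10^5 km.
Applying v² = μ(2/r − 1/a_t): v = 4.771 km/s.

v = 4.77 km/s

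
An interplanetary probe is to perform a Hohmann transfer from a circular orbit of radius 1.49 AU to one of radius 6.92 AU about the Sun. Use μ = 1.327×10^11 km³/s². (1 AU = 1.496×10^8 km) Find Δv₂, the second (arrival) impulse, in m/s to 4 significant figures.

In km: r₁ = 1.49 × 1.496×10^8 = 2.22904×10^8 km; r₂ = 6.92 × 1.496×10^8 = 1.035232×10^9 km.
Semi-major axis of the transfer orbit: a_t = (2.22904×10^8 + 1.035232×10^9)/2 = 6.29068×10^8 km.
Circular speed at r = 1.035232×10^9 km: v_c = √(μ/r) = 11.3218 km/s.
Vis-viva on the transfer ellipse at r = 1.035232×10^9 km gives v_t = √[μ(2/r − 1/a_t)] = 6.73949 km/s.
Δv₂ = |v_t − v_c| = |6.73949 − 11.3218| = 4.582 km/s.

Δv₂ = 4582 m/s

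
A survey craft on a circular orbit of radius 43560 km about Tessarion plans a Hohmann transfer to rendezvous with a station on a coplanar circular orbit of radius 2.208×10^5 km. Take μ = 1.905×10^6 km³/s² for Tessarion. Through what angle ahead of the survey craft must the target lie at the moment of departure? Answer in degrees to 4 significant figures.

The Hohmann ellipse has a_t = (r₁ + r₂)/2 = 1.3218×10^5 km.
The half-period of the transfer ellipse is t = π√(a_t³/μ) = 1.094×10^5 s.
The target's mean motion on its circular orbit is ω₂ = √(μ/r₂³) = 1.330×10^-5 rad/s.
Angle swept by the target during transfer: ω₂·t = 1.455 rad = 83.37°.
The survey craft traverses 180° on the transfer ellipse, so the target must lead by 180° − 83.37° = 96.63°.

φ = 96.63°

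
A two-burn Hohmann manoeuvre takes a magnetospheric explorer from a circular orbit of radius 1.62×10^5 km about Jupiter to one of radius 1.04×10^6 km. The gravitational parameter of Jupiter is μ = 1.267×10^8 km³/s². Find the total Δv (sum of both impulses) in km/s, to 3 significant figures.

Transfer-ellipse semi-major axis a_t = (r₁ + r₂)/2 = (1.620×10^5 + 1.040×10^6)/2 = 6.010×10^5 km.
At r₁ the circular-orbit speed is v₁ = √(μ/r₁) = 27.966 km/s.
On the transfer ellipse at r₁, vis-viva gives v_p = √[μ(2/r₁ − 1/a_t)] = 36.788 km/s.
First burn Δv₁ = |v_p − v₁| = 8.822 km/s.
At r₂, v₂ = √(μ/r₂) = 11.0375 km/s.
Transfer-orbit speed at r₂: v_a = √[μ(2/r₂ − 1/a_t)] = 5.73049 km/s.
Second burn Δv₂ = |v₂ − v_a| = 5.307 km/s.
Total Δv = Δv₁ + Δv₂ = 14.13 km/s.

Δv = 14.1 km/s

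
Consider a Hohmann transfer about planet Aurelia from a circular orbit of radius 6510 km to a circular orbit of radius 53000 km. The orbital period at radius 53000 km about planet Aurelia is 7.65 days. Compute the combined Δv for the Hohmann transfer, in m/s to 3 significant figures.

From Kepler's third law T² = 4π²r³/μ at r = 53000 km, T = 7.65 days = 7.65 × 86400 s = 6.6096×10^5 s: μ = 4π²r³/T² = 13453.6 km³/s².
Semi-major axis of the transfer orbit: a_t = (6510 + 53000)/2 = 29755 km.
Circular speed at r₁: v₁ = √(μ/r₁) = √(13453.6/6510) = 1.438 km/s.
On the transfer ellipse at r₁, vis-viva equation gives v_p = √[μ(2/r₁ − 1/a_t)] = 1.919 km/s.
First burn Δv₁ = |v_p − v₁| = 0.4810 km/s.
Circular speed at r₂: v₂ = √(μ/r₂) = 0.50383 km/s.
Transfer-orbit speed at r₂: v_a = √[μ(2/r₂ − 1/a_t)] = 0.23566 km/s.
Second burn Δv₂ = |v₂ − v_a| = 0.2682 km/s.
Total Δv = Δv₁ + Δv₂ = 0.7492 km/s.

Δv = 749 m/s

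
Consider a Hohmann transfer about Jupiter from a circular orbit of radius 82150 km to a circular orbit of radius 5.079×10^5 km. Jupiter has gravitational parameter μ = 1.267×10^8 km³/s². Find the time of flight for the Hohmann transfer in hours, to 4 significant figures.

Semi-major axis of the transfer orbit: a_t = (82150 + 5.079×10^5)/2 = 2.95025×10^5 km.
By Kepler's third law the transfer-orbit period is T = 2π√(a_t³/μ), so t = T/2 = 44720 s.
Converting: 44720 s ÷ 3600 s/hour = 12.42 hours.

t = 12.42 hours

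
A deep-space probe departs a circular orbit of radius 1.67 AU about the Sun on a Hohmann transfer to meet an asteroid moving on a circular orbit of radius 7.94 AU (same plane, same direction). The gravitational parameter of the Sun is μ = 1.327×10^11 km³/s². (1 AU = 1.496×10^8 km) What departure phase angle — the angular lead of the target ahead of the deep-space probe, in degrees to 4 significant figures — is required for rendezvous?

In km: r₁ = 1.67 × 1.496×10^8 = 2.49832×10^8 km; r₂ = 7.94 × 1.496×10^8 = 1.187824×10^9 km.
Semi-major axis of the transfer orbit: a_t = (2.49832×10^8 + 1.187824×10^9)/2 = 7.18828×10^8 km.
Transfer time t = π√(a_t³/μ) = 1.662×10^8 s.
The target's mean motion on its circular orbit is ω₂ = √(μ/r₂³) = 8.898×10^-9 rad/s.
Angle swept by the target during transfer: ω₂·t = 1.479 rad = 84.74°.
The deep-space probe traverses 180° on the transfer ellipse, so the target must lead by 180° − 84.74° = 95.26°.

φ = 95.26°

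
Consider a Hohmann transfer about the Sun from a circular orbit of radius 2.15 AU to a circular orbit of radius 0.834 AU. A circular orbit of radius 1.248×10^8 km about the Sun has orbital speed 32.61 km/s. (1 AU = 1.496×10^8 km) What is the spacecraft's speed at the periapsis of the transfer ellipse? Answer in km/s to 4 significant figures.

From the circular-orbit relation v² = μ/r at r = 1.248×10^8 km: μ = v²r = (32.61)² × 1.248×10^8 = 1.32714×10^11 km³/s².
In km: r₁ = 2.15 × 1.496×10^8 = 3.2164×10^8 km; r₂ = 0.834 × 1.496×10^8 = 1.247664×10^8 km.
Semi-major axis of the transfer orbit: a_t = (3.2164×10^8 + 1.247664×10^8)/2 = 2.232032×10^8 km.
At periapsis, r = 1.247664×10^8 km.
Applying v² = μ(2/r − 1/a_t): v = 39.15 km/s.

v = 39.15 km/s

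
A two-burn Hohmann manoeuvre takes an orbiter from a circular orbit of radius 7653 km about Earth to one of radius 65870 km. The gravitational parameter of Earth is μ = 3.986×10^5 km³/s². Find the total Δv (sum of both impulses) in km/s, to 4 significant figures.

Δv = 3.781 km/s

The Hohmann ellipse has a_t = (r₁ + r₂)/2 = 36761.5 km.
Circular speed at r₁: v₁ = √(μ/r₁) = √(3.986×10^5/7653) = 7.2169 km/s.
On the transfer ellipse at r₁, vis-viva equation gives v_p = √[μ(2/r₁ − 1/a_t)] = 9.6605 km/s.
First burn Δv₁ = |v_p − v₁| = 2.4436 km/s.
At r₂, v₂ = √(μ/r₂) = 2.459942 km/s.
Transfer-orbit speed at r₂: v_a = √[μ(2/r₂ − 1/a_t)] = 1.122391 km/s.
Second burn Δv₂ = |v₂ − v_a| = 1.3376 km/s.
Total Δv = Δv₁ + Δv₂ = 3.781 km/s.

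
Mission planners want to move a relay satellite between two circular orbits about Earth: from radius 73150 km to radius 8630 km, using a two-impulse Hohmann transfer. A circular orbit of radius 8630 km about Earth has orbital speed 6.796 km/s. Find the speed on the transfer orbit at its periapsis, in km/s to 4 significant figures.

From the circular-orbit relation v² = μ/r at r = 8630 km: μ = v²r = (6.796)² × 8630 = 3.98582×10^5 km³/s².
The Hohmann ellipse has a_t = (r₁ + r₂)/2 = 40890 km.
At periapsis, r = 8630 km.
From the vis-viva equation, v = √[μ(2/r − 1/a_t)] = 9.090 km/s.

v = 9.090 km/s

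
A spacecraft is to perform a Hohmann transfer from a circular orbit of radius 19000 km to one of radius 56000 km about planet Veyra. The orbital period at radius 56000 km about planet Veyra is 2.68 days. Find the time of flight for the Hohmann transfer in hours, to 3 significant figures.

From Kepler's third law T² = 4π²r³/μ at r = 56000 km, T = 2.68 days = 2.68 × 86400 s = 2.31552×10^5 s: μ = 4π²r³/T² = 1.29308×10^5 km³/s².
Semi-major axis of the transfer orbit: a_t = (19000 + 56000)/2 = 37500 km.
By Kepler's third law the transfer-orbit period is T = 2π√(a_t³/μ), so t = T/2 = 63440 s.
Converting: 63440 s ÷ 3600 s/hour = 17.6 hours.

t = 17.6 hours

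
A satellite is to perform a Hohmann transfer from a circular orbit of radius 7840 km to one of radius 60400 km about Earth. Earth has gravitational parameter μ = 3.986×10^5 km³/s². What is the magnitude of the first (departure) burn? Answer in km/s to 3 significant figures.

Δv₁ = 2.36 km/s

The Hohmann ellipse has a_t = (r₁ + r₂)/2 = 34120 km.
Circular speed at r = 7840 km: v_c = √(μ/r) = 7.130 km/s.
Vis-viva on the transfer ellipse at r = 7840 km gives v_t = √[μ(2/r − 1/a_t)] = 9.487 km/s.
Δv₁ = |v_t − v_c| = |9.487 − 7.130| = 2.357 km/s.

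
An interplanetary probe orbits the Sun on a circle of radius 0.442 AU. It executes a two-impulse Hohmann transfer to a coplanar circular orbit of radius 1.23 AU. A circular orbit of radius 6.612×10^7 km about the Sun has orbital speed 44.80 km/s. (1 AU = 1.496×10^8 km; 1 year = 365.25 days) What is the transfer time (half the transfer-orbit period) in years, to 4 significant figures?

From the circular-orbit relation v² = μ/r at r = 6.612×10^7 km: μ = v²r = (44.80)² × 6.612×10^7 = 1.32705×10^11 km³/s².
In km: r₁ = 0.442 × 1.496×10^8 = 6.61232×10^7 km; r₂ = 1.23 × 1.496×10^8 = 1.84008×10^8 km.
The Hohmann ellipse has a_t = (r₁ + r₂)/2 = 1.250656×10^8 km.
By Kepler's third law the transfer-orbit period is T = 2π√(a_t³/μ), so t = T/2 = 1.206×10^7 s.
Converting: 1.206×10^7 s ÷ 3.15576×10^7 s/year (365.25 × 86400) = 0.3822 years.

t = 0.3822 years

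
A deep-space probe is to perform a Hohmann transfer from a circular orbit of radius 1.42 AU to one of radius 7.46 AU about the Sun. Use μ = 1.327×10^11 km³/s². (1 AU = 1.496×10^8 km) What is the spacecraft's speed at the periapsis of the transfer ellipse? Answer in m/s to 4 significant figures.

In km: r₁ = 1.42 × 1.496×10^8 = 2.12432×10^8 km; r₂ = 7.46 × 1.496×10^8 = 1.116016×10^9 km.
Transfer-ellipse semi-major axis a_t = (r₁ + r₂)/2 = (2.12432×10^8 + 1.116016×10^9)/2 = 6.64224×10^8 km.
The periapsis of the transfer ellipse is at r = 2.12432×10^8 km.
Vis-viva: v = √[μ(2/r − 1/a_t)] = √[1.327×10^11 × (2/2.12432×10^8 − 1/6.64224×10^8)] = 32.40 km/s.

v = 32400 m/s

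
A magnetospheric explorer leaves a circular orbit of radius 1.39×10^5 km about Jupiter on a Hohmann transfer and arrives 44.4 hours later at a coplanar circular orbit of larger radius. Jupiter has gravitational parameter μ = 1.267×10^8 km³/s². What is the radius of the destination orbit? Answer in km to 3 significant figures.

Transfer time t = 44.4 hours = 1.5984×10^5 s, and t = π√(a_t³/μ).
So a_t = (μ t²/π²)^(1/3) = (1.267×10^8 × (1.5984×10^5)² / π²)^(1/3) = 6.8963×10^5 km.
Since a_t = (r₁ + r₂)/2, r₂ = 2a_t − r₁ = 2×6.8963×10^5 − 1.390×10^5 = 1.24026×10^6 km.

r₂ = 1.24×10^6 km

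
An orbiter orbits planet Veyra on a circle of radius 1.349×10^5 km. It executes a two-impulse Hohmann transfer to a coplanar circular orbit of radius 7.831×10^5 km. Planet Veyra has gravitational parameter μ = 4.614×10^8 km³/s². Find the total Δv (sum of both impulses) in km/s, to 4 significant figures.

Δv = 29.02 km/s

Transfer-ellipse semi-major axis a_t = (r₁ + r₂)/2 = (1.349×10^5 + 7.831×10^5)/2 = 4.590×10^5 km.
At r₁ the circular-orbit speed is v₁ = √(μ/r₁) = 58.48 km/s.
On the transfer ellipse at r₁, vis-viva gives v_p = √[μ(2/r₁ − 1/a_t)] = 76.39 km/s.
First burn Δv₁ = |v_p − v₁| = 17.91 km/s.
At r₂, v₂ = √(μ/r₂) = 24.27 km/s.
Transfer-orbit speed at r₂: v_a = √[μ(2/r₂ − 1/a_t)] = 13.16 km/s.
Second burn Δv₂ = |v₂ − v_a| = 11.11 km/s.
Δv = Δv₁ + Δv₂ = 17.91 + 11.11 = 29.02 km/s.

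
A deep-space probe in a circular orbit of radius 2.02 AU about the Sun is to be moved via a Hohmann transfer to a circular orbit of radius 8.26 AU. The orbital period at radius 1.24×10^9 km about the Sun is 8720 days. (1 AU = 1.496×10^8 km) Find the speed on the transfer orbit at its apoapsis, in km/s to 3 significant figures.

v = 6.49 km/s

From Kepler's third law T² = 4π²r³/μ at r = 1.24×10^9 km, T = 8720 days = 8720 × 86400 s = 7.53408×10^8 s: μ = 4π²r³/T² = 1.32606×10^11 km³/s².
In km: r₁ = 2.02 × 1.496×10^8 = 3.02192×10^8 km; r₂ = 8.26 × 1.496×10^8 = 1.235696×10^9 km.
Transfer-ellipse semi-major axis a_t = (r₁ + r₂)/2 = (3.02192×10^8 + 1.235696×10^9)/2 = 7.68944×10^8 km.
The apoapsis of the transfer ellipse is at r = 1.235696×10^9 km.
Vis-viva: v = √[μ(2/r − 1/a_t)] = √[1.32606×10^11 × (2/1.235696×10^9 − 1/7.68944×10^8)] = 6.494 km/s.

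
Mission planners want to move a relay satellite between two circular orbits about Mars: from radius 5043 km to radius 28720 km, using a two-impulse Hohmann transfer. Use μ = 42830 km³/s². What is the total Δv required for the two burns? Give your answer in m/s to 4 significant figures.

Transfer-ellipse semi-major axis a_t = (r₁ + r₂)/2 = (5043 + 28720)/2 = 16881.5 km.
At r₁ the circular-orbit speed is v₁ = √(μ/r₁) = 2.9143 km/s.
Transfer-orbit speed at r₁ (v² = μ(2/r − 1/a)): v_p = √[μ(2/r₁ − 1/a_t)] = 3.8012 km/s.
First burn Δv₁ = |v_p − v₁| = 0.8869 km/s.
At r₂, v₂ = √(μ/r₂) = 1.22119 km/s.
Transfer-orbit speed at r₂: v_a = √[μ(2/r₂ − 1/a_t)] = 0.667453 km/s.
Second burn Δv₂ = |v₂ − v_a| = 0.5537 km/s.
Δv = Δv₁ + Δv₂ = 0.8869 + 0.5537 = 1.441 km/s.

Δv = 1441 m/s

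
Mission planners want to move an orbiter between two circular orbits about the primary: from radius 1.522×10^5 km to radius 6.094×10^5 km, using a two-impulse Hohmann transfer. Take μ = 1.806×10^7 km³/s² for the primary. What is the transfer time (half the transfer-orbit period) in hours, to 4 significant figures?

t = 48.25 hours

Semi-major axis of the transfer orbit: a_t = (1.522×10^5 + 6.094×10^5)/2 = 3.808×10^5 km.
By Kepler's third law the transfer-orbit period is T = 2π√(a_t³/μ), so t = T/2 = 1.737×10^5 s.
Converting: 1.737×10^5 s ÷ 3600 s/hour = 48.25 hours.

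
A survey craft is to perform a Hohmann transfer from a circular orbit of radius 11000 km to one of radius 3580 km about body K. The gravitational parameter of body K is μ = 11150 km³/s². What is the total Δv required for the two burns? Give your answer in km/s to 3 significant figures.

The Hohmann ellipse has a_t = (r₁ + r₂)/2 = 7290 km.
Circular speed at r₁: v₁ = √(μ/r₁) = √(11150/11000) = 1.0068 km/s.
Transfer-orbit speed at r₁ (vis-viva equation): v_a = √[μ(2/r₁ − 1/a_t)] = 0.70554 km/s.
First burn Δv₁ = |v_a − v₁| = 0.3013 km/s.
Circular speed at r₂: v₂ = √(μ/r₂) = 1.765 km/s.
Transfer-orbit speed at r₂: v_p = √[μ(2/r₂ − 1/a_t)] = 2.168 km/s.
Second burn Δv₂ = |v₂ − v_p| = 0.4030 km/s.
Δv = Δv₁ + Δv₂ = 0.3013 + 0.4030 = 0.7043 km/s.

Δv = 0.704 km/s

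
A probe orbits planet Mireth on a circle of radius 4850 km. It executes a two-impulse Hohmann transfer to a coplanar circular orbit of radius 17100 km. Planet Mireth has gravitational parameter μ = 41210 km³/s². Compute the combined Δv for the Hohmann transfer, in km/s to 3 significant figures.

The Hohmann ellipse has a_t = (r₁ + r₂)/2 = 10975 km.
At r₁ the circular-orbit speed is v₁ = √(μ/r₁) = 2.9149 km/s.
Transfer-orbit speed at r₁ (v² = μ(2/r − 1/a)): v_p = √[μ(2/r₁ − 1/a_t)] = 3.6385 km/s.
First burn Δv₁ = |v_p − v₁| = 0.7236 km/s.
Circular speed at r₂: v₂ = √(μ/r₂) = 1.5524 km/s.
Transfer-orbit speed at r₂: v_a = √[μ(2/r₂ − 1/a_t)] = 1.0320 km/s.
Second burn Δv₂ = |v₂ − v_a| = 0.5204 km/s.
Total Δv = Δv₁ + Δv₂ = 1.244 km/s.

Δv = 1.24 km/s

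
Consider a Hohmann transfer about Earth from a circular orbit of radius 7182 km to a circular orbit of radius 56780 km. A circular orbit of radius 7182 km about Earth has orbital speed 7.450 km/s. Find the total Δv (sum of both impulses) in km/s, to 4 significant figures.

Δv = 3.871 km/s

From the circular-orbit relation v² = μ/r at r = 7182 km: μ = v²r = (7.450)² × 7182 = 3.98619×10^5 km³/s².
The Hohmann ellipse has a_t = (r₁ + r₂)/2 = 31981 km.
Circular speed at r₁: v₁ = √(μ/r₁) = √(3.98619×10^5/7182) = 7.450 km/s.
Transfer-orbit speed at r₁ (vis-viva): v_p = √[μ(2/r₁ − 1/a_t)] = 9.927 km/s.
First burn Δv₁ = |v_p − v₁| = 2.477 km/s.
Circular speed at r₂: v₂ = √(μ/r₂) = 2.650 km/s.
Transfer-orbit speed at r₂: v_a = √[μ(2/r₂ − 1/a_t)] = 1.256 km/s.
Second burn Δv₂ = |v₂ − v_a| = 1.394 km/s.
Total Δv = Δv₁ + Δv₂ = 3.871 km/s.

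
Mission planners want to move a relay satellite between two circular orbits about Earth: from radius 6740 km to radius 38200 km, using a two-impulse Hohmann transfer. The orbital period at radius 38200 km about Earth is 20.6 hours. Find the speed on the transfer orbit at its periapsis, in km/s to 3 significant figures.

v = 10.0 km/s

From Kepler's third law T² = 4π²r³/μ at r = 38200 km, T = 20.6 hours = 20.6 × 3600 s = 74160 s: μ = 4π²r³/T² = 4.00139×10^5 km³/s².
Semi-major axis of the transfer orbit: a_t = (6740 + 38200)/2 = 22470 km.
The periapsis of the transfer ellipse is at r = 6740 km.
Applying v² = μ(2/r − 1/a_t): v = 10.05 km/s.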